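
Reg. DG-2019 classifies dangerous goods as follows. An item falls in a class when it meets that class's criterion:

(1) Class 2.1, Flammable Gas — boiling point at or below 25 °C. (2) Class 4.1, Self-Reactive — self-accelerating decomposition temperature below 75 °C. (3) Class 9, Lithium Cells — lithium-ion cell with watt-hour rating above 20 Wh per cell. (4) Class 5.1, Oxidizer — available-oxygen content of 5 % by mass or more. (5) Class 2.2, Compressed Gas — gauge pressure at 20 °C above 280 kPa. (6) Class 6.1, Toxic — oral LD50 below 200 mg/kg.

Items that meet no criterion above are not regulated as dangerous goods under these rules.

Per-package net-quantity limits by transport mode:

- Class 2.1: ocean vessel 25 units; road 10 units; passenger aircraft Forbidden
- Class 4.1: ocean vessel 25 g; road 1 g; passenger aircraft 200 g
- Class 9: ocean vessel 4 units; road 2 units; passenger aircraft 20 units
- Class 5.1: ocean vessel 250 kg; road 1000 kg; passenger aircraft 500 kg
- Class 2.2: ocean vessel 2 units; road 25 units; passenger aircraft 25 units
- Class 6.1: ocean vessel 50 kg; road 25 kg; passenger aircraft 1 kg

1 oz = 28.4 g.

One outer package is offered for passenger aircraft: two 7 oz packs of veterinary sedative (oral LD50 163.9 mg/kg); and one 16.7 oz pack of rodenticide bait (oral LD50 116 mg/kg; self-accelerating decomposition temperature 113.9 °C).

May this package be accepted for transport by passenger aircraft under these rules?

Yes

The veterinary sedative has oral LD50 163.9 mg/kg, which is < 200 mg/kg, so it is Class 6.1 (Toxic).
Oral LD50 116 mg/kg meets the Class 6.1 criterion (Toxic), so the rodenticide bait is Class 6.1.
Total Class 6.1: (two 7 oz packs = 397.6 g) + (one 16.7 oz pack = 474.28 g) = 871.88 g.
That is within the Class 6.1 passenger aircraft limit of 1 kg.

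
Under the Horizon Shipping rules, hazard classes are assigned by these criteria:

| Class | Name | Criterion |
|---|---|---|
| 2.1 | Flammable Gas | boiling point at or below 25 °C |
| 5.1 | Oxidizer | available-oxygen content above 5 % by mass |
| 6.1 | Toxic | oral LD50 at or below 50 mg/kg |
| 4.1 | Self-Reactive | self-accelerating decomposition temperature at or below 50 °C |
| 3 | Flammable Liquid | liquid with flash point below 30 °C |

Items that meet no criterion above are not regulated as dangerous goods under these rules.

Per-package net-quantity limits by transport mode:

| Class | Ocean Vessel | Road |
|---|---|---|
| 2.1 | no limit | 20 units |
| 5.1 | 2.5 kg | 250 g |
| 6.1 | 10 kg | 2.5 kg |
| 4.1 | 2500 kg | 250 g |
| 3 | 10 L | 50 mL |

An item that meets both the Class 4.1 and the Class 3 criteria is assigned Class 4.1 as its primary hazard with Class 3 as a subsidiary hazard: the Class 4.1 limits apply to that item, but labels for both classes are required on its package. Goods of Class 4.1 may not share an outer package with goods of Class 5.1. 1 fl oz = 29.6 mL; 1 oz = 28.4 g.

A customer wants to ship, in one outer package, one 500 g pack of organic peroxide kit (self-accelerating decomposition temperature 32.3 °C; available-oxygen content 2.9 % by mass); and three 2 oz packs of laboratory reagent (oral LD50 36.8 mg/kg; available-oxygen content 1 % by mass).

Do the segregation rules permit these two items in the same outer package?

Yes

Organic peroxide kit: self-accelerating decomposition temperature 32.3 °C ≤ 50 °C → Class 4.1 (Self-Reactive).
Oral LD50 36.8 mg/kg meets the Class 6.1 criterion (Toxic), so the laboratory reagent is Class 6.1.
No segregation rule bars Class 4.1 with Class 6.1.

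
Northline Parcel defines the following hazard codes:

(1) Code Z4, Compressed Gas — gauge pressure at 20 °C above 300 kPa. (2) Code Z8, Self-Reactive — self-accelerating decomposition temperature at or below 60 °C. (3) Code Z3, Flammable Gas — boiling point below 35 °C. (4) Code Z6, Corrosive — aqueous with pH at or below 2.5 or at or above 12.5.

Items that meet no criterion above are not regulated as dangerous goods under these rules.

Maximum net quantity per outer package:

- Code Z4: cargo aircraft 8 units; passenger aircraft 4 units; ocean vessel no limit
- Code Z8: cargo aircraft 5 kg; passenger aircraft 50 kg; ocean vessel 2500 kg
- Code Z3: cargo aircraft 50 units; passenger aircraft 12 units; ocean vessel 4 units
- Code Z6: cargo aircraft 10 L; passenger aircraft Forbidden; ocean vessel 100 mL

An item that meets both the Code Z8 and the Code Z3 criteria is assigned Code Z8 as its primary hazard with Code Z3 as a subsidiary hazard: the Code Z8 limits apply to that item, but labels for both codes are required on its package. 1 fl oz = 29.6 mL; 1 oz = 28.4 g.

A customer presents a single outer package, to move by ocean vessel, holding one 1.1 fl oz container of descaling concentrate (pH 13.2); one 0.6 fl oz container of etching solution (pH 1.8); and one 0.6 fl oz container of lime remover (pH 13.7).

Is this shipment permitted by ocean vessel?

With pH 13.2 (≥ 12.5), the descaling concentrate falls in Code Z6.
The etching solution has pH 1.8, which is ≤ 2.5, so it is Code Z6 (Corrosive).
The lime remover has pH 13.7, which is ≥ 12.5, so it is Code Z6 (Corrosive).
Total Code Z6: (one 1.1 fl oz container = 32.56 mL) + (one 0.6 fl oz container = 17.76 mL) + (one 0.6 fl oz container = 17.76 mL) = 68.08 mL.
68.08 mL ≤ 100 mL (ocean vessel limit, Code Z6) — within limit.

Yes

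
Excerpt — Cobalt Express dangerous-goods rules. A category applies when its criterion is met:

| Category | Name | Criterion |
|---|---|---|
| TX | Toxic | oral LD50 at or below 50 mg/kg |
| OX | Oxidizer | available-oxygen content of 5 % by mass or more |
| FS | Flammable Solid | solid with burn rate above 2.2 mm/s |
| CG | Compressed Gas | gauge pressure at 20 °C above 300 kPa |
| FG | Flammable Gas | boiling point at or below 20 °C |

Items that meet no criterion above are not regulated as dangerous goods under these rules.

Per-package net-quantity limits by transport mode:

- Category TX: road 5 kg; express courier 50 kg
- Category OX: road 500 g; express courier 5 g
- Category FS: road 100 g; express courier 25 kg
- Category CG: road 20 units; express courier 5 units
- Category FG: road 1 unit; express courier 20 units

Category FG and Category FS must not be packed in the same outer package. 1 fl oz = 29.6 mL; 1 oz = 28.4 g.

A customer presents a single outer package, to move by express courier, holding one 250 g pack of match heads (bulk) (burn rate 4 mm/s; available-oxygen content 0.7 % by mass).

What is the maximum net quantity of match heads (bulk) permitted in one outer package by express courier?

25 kg

With burn rate 4 mm/s (> 2.2 mm/s), the match heads (bulk) fall in Category FS.
The express courier limit for Category FS is 25 kg.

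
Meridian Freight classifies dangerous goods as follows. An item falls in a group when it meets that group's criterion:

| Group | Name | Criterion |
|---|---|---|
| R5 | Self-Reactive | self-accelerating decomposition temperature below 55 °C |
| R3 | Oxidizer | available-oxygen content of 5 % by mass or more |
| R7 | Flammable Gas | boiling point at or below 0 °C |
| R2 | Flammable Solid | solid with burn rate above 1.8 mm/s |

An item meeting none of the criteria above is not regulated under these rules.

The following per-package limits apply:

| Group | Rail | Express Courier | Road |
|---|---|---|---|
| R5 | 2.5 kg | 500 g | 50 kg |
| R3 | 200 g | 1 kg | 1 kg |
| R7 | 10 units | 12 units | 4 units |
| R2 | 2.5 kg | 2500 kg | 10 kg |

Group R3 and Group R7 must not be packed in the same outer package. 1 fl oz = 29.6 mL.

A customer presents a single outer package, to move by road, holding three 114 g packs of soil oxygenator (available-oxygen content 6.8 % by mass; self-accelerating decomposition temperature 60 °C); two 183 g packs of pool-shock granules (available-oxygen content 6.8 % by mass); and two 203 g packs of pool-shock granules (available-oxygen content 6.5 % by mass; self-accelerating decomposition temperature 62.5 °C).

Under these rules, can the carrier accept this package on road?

The soil oxygenator has available-oxygen content 6.8 % by mass, which is ≥ 5 % by mass, so it is Group R3 (Oxidizer).
Pool-shock granules: available-oxygen content 6.8 % by mass ≥ 5 % by mass → Group R3 (Oxidizer).
Pool-shock granules: available-oxygen content 6.5 % by mass ≥ 5 % by mass → Group R3 (Oxidizer).
Group R3 net quantity: (three 114 g packs = 342 g) + (two 183 g packs = 366 g) + (two 203 g packs = 406 g) = 1.114 kg.
That exceeds the Group R3 road limit of 1 kg.

No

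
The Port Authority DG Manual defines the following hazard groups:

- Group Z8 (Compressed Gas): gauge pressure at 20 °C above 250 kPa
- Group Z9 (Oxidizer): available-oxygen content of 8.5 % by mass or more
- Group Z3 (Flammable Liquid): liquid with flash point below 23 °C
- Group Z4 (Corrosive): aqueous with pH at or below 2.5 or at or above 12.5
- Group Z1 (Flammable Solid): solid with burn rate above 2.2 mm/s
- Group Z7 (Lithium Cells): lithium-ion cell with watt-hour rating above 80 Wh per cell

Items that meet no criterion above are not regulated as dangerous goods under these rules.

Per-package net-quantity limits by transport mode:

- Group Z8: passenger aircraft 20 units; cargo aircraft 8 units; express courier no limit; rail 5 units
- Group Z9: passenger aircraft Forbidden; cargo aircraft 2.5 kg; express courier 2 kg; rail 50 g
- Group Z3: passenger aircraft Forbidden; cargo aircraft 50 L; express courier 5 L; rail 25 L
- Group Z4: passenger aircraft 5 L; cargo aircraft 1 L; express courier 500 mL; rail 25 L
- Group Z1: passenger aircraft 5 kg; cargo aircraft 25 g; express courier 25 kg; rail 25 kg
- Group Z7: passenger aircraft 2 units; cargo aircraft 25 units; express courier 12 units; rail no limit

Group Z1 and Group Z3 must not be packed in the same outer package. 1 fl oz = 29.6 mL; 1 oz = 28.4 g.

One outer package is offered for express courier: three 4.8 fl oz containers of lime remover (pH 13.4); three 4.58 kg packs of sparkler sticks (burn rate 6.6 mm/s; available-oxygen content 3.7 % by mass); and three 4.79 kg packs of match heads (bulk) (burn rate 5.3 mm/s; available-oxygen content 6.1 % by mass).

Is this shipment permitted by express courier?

No

The lime remover has pH 13.4, which is ≥ 12.5, so it is Group Z4 (Corrosive).
Burn rate 6.6 mm/s meets the Group Z1 criterion (Flammable Solid), so the sparkler sticks are Group Z1.
The match heads (bulk) have burn rate 5.3 mm/s, which is > 2.2 mm/s, so they are Group Z1 (Flammable Solid).
Group Z1 net quantity: (three 4.58 kg packs = 13.74 kg) + (three 4.79 kg packs = 14.37 kg) = 28.11 kg.
28.11 kg > 25 kg (express courier limit, Group Z1) — over the limit.
Group Z4 quantity: three 4.8 fl oz containers = 426.24 mL.
426.24 mL ≤ 500 mL (express courier limit, Group Z4) — within limit.
The segregation rule (Group Z1 with Group Z3) does not apply to Group Z1 with Group Z4.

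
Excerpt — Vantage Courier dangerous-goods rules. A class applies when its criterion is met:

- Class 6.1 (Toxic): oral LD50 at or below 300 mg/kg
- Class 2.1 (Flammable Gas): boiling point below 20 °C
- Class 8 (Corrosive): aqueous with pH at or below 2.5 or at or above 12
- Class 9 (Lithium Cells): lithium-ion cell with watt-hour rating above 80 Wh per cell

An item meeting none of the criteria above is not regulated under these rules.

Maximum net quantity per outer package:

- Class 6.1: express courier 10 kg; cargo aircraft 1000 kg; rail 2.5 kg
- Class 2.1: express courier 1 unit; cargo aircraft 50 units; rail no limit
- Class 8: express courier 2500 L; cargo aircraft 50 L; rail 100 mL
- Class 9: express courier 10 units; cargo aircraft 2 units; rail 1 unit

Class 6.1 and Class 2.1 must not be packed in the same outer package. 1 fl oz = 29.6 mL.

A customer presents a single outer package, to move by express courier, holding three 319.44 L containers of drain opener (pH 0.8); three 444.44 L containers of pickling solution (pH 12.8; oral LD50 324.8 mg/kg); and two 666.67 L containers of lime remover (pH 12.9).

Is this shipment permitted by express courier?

The drain opener has pH 0.8, which is ≤ 2.5, so it is Class 8 (Corrosive).
The pickling solution has pH 12.8, which is ≥ 12, so it is Class 8 (Corrosive).
pH 12.9 meets the Class 8 criterion (Corrosive), so the lime remover is Class 8.
Total Class 8: (three 319.44 L containers = 958.32 L) + (three 444.44 L containers = 1333.32 L) + (two 666.67 L containers = 1333.34 L) = 3624.98 L.
3624.98 L > 2500 L (express courier limit, Class 8) — over the limit.

No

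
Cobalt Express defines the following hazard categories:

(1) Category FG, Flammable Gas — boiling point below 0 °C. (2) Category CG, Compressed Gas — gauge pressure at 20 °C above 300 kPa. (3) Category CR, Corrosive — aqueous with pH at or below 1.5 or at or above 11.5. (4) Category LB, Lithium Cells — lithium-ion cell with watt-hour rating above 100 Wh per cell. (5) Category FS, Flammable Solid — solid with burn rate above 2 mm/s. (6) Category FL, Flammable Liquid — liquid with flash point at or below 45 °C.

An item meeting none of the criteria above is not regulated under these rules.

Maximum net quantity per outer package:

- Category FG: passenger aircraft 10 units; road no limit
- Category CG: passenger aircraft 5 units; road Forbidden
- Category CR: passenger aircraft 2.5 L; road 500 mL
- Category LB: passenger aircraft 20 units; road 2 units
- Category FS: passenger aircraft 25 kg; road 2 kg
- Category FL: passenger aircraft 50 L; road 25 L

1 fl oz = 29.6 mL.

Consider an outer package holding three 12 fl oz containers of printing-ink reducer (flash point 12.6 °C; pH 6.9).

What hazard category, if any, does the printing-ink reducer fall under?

With flash point 12.6 °C (≤ 45 °C), the printing-ink reducer falls in Category FL.

Category FL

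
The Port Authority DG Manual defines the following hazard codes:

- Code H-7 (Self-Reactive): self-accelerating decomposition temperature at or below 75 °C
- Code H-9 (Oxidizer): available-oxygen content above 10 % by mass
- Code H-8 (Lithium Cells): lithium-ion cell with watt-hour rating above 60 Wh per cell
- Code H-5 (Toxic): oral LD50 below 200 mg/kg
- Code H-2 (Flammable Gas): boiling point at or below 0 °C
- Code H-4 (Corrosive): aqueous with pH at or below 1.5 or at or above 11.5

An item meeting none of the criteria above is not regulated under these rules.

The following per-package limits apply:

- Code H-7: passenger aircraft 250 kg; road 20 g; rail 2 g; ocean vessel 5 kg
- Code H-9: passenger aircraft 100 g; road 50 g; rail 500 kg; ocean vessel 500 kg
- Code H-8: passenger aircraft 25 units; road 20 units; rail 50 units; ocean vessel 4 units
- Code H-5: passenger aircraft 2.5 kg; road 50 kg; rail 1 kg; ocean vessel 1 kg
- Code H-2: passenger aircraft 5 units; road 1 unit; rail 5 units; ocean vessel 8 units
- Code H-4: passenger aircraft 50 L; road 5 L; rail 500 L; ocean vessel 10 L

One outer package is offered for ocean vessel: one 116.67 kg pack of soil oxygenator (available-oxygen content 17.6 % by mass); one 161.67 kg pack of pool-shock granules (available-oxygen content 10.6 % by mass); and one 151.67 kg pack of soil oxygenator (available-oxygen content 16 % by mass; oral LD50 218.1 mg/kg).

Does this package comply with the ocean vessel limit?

Soil oxygenator: available-oxygen content 17.6 % by mass > 10 % by mass → Code H-9 (Oxidizer).
Pool-shock granules: available-oxygen content 10.6 % by mass > 10 % by mass → Code H-9 (Oxidizer).
With available-oxygen content 16 % by mass (> 10 % by mass), the soil oxygenator falls in Code H-9.
Code H-9 net quantity: 116.67 kg + 161.67 kg + 151.67 kg = 430.01 kg.
430.01 kg is within the ocean vessel limit of 500 kg for Code H-9.

Yes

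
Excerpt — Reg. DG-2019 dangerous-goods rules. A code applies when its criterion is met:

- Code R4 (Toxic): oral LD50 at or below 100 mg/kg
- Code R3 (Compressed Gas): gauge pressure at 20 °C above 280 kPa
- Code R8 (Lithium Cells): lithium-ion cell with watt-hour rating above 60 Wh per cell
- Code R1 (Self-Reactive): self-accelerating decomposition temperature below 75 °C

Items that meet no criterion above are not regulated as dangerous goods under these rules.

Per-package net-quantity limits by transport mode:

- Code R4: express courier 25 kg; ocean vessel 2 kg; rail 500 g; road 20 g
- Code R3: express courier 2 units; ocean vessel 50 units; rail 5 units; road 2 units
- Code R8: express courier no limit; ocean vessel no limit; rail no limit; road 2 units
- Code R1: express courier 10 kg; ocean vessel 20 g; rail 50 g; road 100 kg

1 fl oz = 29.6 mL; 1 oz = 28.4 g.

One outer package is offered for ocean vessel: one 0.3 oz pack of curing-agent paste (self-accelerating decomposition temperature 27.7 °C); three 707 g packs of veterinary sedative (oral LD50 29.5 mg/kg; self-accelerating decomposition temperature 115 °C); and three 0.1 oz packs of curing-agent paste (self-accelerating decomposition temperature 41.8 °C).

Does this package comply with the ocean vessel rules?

Self-accelerating decomposition temperature 27.7 °C meets the Code R1 criterion (Self-Reactive), so the curing-agent paste is Code R1.
Veterinary sedative: oral LD50 29.5 mg/kg ≤ 100 mg/kg → Code R4 (Toxic).
Self-accelerating decomposition temperature 41.8 °C meets the Code R1 criterion (Self-Reactive), so the curing-agent paste is Code R1.
Code R4 quantity: three 707 g packs = 2.121 kg.
2.121 kg > 2 kg (ocean vessel limit, Code R4) — over the limit.
Total Code R1: (one 0.3 oz pack = 8.52 g) + (three 0.1 oz packs = 8.52 g) = 17.04 g.
17.04 g is within the ocean vessel limit of 20 g for Code R1.

No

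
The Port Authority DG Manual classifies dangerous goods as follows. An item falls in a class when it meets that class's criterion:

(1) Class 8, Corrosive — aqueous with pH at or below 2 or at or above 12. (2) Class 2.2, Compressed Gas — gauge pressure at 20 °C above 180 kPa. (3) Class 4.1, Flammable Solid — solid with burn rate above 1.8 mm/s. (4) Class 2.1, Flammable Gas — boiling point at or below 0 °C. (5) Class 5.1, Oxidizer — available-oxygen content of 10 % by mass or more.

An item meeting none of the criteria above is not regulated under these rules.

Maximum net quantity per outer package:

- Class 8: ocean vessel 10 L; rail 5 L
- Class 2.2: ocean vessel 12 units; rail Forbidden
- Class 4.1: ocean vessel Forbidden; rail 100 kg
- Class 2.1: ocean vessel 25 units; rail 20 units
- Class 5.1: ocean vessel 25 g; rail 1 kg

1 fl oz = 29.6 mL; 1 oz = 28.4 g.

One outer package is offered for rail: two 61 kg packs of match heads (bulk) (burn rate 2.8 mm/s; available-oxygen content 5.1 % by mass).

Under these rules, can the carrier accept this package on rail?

Match heads (bulk): burn rate 2.8 mm/s > 1.8 mm/s → Class 4.1 (Flammable Solid).
Class 4.1 quantity: two 61 kg packs = 122 kg.
122 kg exceeds the rail limit of 100 kg for Class 4.1.

No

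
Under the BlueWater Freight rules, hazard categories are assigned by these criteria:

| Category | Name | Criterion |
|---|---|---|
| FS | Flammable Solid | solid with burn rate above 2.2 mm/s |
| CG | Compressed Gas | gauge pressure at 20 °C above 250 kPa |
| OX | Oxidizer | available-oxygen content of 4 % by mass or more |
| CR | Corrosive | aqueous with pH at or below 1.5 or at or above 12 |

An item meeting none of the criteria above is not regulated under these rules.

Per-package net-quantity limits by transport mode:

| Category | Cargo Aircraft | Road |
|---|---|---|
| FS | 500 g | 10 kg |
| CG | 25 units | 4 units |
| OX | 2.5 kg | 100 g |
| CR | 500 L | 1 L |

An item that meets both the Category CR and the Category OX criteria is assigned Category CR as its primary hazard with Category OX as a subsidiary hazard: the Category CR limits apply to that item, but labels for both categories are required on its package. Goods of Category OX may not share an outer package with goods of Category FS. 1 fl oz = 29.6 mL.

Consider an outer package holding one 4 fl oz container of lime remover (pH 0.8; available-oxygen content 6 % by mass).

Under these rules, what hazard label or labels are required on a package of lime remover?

With pH 0.8 (≤ 1.5), the lime remover falls in Category CR.
Available-oxygen content 6 % by mass meets the Category OX criterion (Oxidizer), so the lime remover is Category OX.
By the precedence rule Category CR is primary and Category OX is subsidiary, and that rule requires both labels on the package.

Category CR and OX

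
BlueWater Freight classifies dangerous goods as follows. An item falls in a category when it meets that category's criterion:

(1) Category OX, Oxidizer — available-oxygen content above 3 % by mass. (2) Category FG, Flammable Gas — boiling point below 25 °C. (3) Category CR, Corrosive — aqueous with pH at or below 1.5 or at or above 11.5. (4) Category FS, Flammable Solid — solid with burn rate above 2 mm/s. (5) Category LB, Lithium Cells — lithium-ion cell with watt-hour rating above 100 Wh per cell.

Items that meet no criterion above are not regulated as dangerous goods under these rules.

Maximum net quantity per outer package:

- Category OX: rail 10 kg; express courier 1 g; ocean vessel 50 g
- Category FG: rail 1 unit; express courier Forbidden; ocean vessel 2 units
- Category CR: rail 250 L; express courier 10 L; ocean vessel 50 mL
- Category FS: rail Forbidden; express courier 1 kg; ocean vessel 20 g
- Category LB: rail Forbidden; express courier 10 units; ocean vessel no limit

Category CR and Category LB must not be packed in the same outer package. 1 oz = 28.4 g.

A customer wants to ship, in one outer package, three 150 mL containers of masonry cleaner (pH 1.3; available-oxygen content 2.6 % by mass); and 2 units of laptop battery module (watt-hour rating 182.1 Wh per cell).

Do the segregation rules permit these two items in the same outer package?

No

Masonry cleaner: pH 1.3 ≤ 1.5 → Category CR (Corrosive).
Watt-hour rating 182.1 Wh per cell meets the Category LB criterion (Lithium Cells), so the laptop battery module is Category LB.
Category CR and Category LB may not share an outer package.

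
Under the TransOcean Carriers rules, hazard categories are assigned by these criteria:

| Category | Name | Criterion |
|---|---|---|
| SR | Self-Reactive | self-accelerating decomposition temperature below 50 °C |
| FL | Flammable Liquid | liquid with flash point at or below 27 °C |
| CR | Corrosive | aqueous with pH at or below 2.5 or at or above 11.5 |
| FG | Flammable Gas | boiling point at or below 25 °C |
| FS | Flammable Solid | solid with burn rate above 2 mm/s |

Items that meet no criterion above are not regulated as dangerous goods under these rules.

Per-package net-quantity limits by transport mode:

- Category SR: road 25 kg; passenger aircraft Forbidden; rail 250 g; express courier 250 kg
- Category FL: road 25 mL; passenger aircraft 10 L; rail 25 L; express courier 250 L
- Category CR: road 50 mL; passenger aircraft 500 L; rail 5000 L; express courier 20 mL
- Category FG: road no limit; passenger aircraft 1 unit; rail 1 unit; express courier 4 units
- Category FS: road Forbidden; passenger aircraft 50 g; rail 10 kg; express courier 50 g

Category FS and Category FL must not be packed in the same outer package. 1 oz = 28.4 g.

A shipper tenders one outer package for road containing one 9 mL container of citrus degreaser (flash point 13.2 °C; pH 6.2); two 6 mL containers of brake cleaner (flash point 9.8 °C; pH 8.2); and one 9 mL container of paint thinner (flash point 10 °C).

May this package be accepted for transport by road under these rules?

No

Citrus degreaser: flash point 13.2 °C ≤ 27 °C → Category FL (Flammable Liquid).
Flash point 9.8 °C meets the Category FL criterion (Flammable Liquid), so the brake cleaner is Category FL.
Flash point 10 °C meets the Category FL criterion (Flammable Liquid), so the paint thinner is Category FL.
Total Category FL: 9 mL + (two 6 mL containers = 12 mL) + 9 mL = 30 mL.
That exceeds the Category FL road limit of 25 mL.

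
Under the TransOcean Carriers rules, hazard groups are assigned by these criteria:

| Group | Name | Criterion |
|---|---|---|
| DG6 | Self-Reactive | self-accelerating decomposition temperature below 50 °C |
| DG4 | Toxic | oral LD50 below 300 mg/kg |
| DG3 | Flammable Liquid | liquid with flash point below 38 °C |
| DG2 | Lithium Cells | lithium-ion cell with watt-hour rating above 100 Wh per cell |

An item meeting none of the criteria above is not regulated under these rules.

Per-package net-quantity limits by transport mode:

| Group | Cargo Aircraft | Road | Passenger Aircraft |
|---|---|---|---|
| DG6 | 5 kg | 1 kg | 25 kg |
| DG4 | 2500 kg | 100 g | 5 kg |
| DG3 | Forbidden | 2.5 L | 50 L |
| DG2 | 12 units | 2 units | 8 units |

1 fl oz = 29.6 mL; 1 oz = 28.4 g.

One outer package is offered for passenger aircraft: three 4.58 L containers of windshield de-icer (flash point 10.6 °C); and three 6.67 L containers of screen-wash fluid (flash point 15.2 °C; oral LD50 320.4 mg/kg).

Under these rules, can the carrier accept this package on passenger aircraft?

Yes

With flash point 10.6 °C (< 38 °C), the windshield de-icer falls in Group DG3.
The screen-wash fluid has flash point 15.2 °C, which is < 38 °C, so it is Group DG3 (Flammable Liquid).
Total Group DG3: (three 4.58 L containers = 13.74 L) + (three 6.67 L containers = 20.01 L) = 33.75 L.
33.75 L ≤ 50 L (passenger aircraft limit, Group DG3) — within limit.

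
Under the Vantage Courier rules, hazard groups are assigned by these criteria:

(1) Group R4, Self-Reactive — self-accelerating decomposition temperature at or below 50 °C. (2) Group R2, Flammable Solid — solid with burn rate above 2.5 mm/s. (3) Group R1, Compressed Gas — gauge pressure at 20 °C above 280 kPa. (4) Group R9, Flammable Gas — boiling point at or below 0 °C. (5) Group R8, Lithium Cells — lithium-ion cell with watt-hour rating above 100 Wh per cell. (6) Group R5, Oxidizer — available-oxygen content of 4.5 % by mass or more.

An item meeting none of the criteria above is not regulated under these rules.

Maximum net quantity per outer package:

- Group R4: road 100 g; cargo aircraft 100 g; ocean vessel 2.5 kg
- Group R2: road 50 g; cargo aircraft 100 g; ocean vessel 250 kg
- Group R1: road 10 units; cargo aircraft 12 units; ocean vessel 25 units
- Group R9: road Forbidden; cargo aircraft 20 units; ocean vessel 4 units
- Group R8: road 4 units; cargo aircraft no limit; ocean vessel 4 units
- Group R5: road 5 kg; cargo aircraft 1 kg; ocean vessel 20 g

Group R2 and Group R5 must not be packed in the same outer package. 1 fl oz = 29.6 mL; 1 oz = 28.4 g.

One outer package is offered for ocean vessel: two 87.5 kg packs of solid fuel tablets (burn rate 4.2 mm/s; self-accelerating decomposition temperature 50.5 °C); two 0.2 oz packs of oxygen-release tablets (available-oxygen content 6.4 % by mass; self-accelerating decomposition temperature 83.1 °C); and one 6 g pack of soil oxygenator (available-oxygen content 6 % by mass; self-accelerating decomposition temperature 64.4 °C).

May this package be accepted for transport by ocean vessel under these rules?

No

The solid fuel tablets have burn rate 4.2 mm/s, which is > 2.5 mm/s, so they are Group R2 (Flammable Solid).
With available-oxygen content 6.4 % by mass (≥ 4.5 % by mass), the oxygen-release tablets fall in Group R5.
Available-oxygen content 6 % by mass meets the Group R5 criterion (Oxidizer), so the soil oxygenator is Group R5.
Group R2 quantity: two 87.5 kg packs = 175 kg.
That is within the Group R2 ocean vessel limit of 250 kg.
Group R5 net quantity: (two 0.2 oz packs = 11.36 g) + 6 g = 17.36 g.
That is within the Group R5 ocean vessel limit of 20 g.
Group R2 and Group R5 may not share an outer package.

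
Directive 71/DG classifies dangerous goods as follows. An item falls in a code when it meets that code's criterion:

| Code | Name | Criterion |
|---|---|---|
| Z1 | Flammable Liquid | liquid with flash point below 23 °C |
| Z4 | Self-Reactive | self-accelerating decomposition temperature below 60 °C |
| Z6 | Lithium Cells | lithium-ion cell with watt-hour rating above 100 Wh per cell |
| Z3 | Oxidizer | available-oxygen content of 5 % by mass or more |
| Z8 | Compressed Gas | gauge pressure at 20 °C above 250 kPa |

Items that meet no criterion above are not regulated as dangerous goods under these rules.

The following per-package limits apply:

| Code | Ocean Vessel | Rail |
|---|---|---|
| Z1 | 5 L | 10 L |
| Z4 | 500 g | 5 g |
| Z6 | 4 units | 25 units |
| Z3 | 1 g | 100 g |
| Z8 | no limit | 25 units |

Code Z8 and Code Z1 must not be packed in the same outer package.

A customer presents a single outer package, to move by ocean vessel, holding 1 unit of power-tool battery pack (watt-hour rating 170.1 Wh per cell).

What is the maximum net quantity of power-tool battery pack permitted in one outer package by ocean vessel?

4 units

Power-tool battery pack: watt-hour rating 170.1 Wh per cell > 100 Wh per cell → Code Z6 (Lithium Cells).
The ocean vessel limit for Code Z6 is 4 units.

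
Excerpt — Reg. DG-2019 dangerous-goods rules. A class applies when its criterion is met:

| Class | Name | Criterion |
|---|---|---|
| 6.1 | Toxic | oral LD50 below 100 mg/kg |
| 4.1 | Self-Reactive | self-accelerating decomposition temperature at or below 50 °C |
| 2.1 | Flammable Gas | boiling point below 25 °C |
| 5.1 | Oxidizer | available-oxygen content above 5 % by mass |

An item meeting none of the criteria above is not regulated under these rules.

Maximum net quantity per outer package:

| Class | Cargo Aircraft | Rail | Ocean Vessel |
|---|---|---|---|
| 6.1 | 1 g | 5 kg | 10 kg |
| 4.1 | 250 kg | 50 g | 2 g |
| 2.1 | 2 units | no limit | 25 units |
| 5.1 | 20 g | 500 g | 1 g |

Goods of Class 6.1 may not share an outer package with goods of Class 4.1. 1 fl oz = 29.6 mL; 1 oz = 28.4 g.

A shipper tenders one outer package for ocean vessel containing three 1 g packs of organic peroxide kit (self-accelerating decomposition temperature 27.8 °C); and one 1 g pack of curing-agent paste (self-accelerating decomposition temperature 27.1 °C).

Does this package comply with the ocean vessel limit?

No

Self-accelerating decomposition temperature 27.8 °C meets the Class 4.1 criterion (Self-Reactive), so the organic peroxide kit is Class 4.1.
Self-accelerating decomposition temperature 27.1 °C meets the Class 4.1 criterion (Self-Reactive), so the curing-agent paste is Class 4.1.
Class 4.1 net quantity: (three 1 g packs = 3 g) + 1 g = 4 g.
4 g > 2 g (ocean vessel limit, Class 4.1) — over the limit.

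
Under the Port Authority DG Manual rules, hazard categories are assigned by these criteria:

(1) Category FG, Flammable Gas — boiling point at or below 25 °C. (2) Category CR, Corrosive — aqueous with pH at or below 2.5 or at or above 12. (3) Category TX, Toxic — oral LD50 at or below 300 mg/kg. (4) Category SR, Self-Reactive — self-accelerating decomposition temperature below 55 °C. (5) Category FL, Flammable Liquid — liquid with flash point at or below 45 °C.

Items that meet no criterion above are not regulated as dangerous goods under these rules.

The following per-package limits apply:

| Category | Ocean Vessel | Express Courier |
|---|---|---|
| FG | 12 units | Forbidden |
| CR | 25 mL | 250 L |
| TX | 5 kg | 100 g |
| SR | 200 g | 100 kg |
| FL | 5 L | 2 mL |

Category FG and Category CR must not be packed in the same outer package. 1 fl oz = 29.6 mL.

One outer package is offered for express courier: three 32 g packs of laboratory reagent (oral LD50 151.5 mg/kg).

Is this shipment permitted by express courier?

Oral LD50 151.5 mg/kg meets the Category TX criterion (Toxic), so the laboratory reagent is Category TX.
Category TX quantity: three 32 g packs = 96 g.
That is within the Category TX express courier limit of 100 g.

Yes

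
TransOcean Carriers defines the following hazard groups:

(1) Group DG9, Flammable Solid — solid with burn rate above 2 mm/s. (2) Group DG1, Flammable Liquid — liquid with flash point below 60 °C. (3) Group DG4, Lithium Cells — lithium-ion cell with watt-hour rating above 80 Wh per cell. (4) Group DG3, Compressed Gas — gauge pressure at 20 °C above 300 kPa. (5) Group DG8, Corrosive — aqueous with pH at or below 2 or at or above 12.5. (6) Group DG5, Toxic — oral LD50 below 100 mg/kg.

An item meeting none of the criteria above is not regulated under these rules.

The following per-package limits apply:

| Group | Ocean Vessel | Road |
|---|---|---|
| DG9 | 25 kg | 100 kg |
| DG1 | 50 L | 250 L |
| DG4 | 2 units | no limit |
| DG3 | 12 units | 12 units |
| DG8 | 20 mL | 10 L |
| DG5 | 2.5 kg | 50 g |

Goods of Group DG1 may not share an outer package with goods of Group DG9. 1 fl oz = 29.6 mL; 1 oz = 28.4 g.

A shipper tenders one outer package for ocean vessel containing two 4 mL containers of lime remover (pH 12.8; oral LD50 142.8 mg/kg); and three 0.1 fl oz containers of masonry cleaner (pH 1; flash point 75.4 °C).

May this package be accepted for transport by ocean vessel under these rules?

Yes

With pH 12.8 (≥ 12.5), the lime remover falls in Group DG8.
pH 1 meets the Group DG8 criterion (Corrosive), so the masonry cleaner is Group DG8.
Group DG8 net quantity: (two 4 mL containers = 8 mL) + (three 0.1 fl oz containers = 8.88 mL) = 16.88 mL.
That is within the Group DG8 ocean vessel limit of 20 mL.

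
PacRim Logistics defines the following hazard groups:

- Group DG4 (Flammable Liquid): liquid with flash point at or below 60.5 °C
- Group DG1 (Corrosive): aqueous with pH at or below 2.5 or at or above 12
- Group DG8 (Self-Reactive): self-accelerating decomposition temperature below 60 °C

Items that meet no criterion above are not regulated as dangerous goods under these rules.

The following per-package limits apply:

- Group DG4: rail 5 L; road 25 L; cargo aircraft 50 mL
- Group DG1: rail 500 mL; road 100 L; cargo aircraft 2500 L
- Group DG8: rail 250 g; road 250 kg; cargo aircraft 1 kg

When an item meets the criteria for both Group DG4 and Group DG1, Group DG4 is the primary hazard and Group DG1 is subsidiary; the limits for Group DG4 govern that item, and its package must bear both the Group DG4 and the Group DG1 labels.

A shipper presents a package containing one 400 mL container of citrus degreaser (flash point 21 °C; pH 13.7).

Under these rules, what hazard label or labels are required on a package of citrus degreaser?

Group DG1 and DG4

Citrus degreaser: flash point 21 °C ≤ 60.5 °C → Group DG4 (Flammable Liquid).
The citrus degreaser has pH 13.7, which is ≥ 12, so it is Group DG1 (Corrosive).
By the precedence rule Group DG4 is primary and Group DG1 is subsidiary, and that rule requires both labels on the package.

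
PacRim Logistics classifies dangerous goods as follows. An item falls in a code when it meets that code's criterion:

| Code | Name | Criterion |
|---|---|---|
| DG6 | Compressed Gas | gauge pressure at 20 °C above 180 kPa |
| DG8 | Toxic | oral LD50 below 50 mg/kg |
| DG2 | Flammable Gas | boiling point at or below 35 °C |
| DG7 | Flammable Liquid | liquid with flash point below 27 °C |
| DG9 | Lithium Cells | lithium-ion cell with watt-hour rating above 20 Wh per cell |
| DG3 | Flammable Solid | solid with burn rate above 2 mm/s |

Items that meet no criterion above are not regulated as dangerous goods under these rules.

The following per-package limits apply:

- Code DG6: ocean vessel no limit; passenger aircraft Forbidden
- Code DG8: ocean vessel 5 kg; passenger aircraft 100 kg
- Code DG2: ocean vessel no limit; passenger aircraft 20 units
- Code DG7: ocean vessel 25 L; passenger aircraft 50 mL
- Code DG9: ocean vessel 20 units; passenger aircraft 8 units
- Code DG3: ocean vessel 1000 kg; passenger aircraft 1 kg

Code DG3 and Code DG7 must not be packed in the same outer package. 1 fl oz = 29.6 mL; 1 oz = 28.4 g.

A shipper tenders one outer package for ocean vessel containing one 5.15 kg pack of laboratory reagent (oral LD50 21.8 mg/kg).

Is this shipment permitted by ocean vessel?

No

Laboratory reagent: oral LD50 21.8 mg/kg < 50 mg/kg → Code DG8 (Toxic).
Code DG8 quantity: 5.15 kg.
5.15 kg > 5 kg (ocean vessel limit, Code DG8) — over the limit.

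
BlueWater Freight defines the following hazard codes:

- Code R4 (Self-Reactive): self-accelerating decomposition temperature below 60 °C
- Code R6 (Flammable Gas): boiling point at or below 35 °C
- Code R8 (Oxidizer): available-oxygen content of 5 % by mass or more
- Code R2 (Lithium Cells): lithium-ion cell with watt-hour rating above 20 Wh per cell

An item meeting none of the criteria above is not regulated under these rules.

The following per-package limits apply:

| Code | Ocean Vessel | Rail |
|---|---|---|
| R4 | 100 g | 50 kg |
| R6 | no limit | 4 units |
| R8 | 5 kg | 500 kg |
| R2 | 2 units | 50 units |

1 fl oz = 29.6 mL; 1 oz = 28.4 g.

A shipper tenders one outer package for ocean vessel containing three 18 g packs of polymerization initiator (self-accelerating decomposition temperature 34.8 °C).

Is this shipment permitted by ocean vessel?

The polymerization initiator has self-accelerating decomposition temperature 34.8 °C, which is < 60 °C, so it is Code R4 (Self-Reactive).
Code R4 quantity: three 18 g packs = 54 g.
That is within the Code R4 ocean vessel limit of 100 g.

Yes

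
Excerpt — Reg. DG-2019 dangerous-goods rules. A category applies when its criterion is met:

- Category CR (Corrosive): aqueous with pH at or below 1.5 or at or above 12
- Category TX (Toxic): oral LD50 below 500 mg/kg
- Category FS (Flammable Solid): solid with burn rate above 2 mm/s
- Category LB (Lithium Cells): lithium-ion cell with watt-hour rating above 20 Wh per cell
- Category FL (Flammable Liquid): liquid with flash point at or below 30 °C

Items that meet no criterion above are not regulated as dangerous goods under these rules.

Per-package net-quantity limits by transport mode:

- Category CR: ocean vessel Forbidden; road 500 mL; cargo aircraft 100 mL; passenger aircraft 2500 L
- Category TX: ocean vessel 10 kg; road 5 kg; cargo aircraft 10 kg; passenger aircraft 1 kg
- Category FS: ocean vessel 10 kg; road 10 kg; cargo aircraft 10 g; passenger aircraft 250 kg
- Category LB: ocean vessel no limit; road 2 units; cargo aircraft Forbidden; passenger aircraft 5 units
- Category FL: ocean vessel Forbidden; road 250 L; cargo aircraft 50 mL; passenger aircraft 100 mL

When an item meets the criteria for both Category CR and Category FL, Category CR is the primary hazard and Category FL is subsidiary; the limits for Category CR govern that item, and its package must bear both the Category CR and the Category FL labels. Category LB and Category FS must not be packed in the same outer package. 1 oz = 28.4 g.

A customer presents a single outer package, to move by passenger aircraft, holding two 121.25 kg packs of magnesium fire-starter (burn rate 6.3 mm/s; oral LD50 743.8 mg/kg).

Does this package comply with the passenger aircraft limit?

Burn rate 6.3 mm/s meets the Category FS criterion (Flammable Solid), so the magnesium fire-starter is Category FS.
Category FS quantity: two 121.25 kg packs = 242.5 kg.
242.5 kg ≤ 250 kg (passenger aircraft limit, Category FS) — within limit.

Yes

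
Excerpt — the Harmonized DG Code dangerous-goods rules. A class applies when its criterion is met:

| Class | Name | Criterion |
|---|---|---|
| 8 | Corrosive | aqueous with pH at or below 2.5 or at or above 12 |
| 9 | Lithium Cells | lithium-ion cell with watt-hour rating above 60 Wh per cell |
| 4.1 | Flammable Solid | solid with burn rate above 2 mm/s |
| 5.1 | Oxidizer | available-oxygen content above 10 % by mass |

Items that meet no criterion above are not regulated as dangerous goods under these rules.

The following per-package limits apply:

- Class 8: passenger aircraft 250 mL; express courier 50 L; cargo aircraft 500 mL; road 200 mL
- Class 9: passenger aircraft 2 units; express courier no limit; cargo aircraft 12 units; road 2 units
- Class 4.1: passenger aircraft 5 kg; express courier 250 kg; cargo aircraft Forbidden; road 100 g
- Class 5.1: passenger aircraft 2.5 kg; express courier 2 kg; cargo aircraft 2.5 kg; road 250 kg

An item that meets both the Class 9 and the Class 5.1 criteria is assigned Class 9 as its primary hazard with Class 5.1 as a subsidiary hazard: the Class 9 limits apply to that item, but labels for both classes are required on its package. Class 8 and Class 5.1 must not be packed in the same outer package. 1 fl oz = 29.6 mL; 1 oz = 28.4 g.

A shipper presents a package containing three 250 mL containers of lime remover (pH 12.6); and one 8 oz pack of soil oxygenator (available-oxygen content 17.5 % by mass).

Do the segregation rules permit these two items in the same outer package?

No

Lime remover: pH 12.6 ≥ 12 → Class 8 (Corrosive).
With available-oxygen content 17.5 % by mass (> 10 % by mass), the soil oxygenator falls in Class 5.1.
Class 8 and Class 5.1 may not share an outer package.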